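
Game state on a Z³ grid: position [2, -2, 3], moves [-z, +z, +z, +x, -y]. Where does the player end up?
(3, -3, 4)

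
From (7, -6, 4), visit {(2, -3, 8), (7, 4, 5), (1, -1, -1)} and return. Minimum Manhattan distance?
52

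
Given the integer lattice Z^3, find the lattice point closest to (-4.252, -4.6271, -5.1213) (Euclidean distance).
(-4, -5, -5)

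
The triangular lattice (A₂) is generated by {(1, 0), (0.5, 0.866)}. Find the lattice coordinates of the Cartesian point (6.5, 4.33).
4b₁ + 5b₂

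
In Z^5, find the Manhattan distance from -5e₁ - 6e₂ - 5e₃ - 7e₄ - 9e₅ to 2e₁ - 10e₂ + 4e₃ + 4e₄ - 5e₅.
35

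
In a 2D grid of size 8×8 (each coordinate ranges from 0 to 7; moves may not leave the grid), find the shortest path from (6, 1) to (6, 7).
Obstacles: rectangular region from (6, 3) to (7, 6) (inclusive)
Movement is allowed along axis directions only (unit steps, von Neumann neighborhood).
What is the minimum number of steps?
8
(one shortest path: (6, 1) → (5, 1) → (5, 2) → (5, 3) → (5, 4) → (5, 5) → (5, 6) → (5, 7) → (6, 7))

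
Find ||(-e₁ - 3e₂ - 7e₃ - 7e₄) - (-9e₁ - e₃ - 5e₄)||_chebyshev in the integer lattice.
8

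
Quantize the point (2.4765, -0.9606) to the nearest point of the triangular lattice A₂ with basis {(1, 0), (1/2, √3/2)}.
(2.5, -0.866)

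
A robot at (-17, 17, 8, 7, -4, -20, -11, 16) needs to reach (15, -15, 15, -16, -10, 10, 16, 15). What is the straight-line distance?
65.5134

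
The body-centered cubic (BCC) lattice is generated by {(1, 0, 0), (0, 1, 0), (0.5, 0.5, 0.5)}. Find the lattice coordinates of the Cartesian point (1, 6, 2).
-b₁ + 4b₂ + 4b₃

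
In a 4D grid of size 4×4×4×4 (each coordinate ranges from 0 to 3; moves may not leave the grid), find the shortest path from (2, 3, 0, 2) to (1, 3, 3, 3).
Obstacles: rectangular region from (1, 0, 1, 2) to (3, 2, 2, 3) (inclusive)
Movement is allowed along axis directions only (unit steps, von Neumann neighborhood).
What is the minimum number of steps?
5
(one shortest path: (2, 3, 0, 2) → (1, 3, 0, 2) → (1, 3, 1, 2) → (1, 3, 2, 2) → (1, 3, 3, 2) → (1, 3, 3, 3))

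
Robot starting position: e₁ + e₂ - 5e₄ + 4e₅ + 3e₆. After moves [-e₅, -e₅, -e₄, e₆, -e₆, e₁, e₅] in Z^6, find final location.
(2, 1, 0, -6, 3, 3)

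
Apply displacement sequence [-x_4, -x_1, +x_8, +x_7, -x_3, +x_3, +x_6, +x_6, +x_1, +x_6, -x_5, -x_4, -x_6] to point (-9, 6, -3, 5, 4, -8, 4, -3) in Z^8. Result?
(-9, 6, -3, 3, 3, -6, 5, -2)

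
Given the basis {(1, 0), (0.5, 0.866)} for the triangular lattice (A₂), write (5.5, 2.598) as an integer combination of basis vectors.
4b₁ + 3b₂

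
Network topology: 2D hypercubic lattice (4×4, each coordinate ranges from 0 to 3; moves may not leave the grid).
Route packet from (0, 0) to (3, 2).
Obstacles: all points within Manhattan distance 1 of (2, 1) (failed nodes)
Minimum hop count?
7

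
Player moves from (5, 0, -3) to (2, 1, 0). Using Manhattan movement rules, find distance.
7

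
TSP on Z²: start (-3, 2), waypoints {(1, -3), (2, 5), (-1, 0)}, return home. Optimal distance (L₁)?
26
(one optimal route: (-3, 2) → (2, 5) → (1, -3) → (-1, 0) → (-3, 2))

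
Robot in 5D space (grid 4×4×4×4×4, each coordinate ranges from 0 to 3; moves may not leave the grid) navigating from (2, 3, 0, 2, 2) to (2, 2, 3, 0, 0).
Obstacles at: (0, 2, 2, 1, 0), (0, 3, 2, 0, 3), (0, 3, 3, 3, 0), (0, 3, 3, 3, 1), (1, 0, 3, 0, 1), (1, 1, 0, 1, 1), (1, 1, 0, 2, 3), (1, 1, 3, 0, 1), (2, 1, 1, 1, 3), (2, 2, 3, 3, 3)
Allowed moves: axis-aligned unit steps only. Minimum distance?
8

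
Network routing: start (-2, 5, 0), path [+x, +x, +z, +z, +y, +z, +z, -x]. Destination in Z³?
(-1, 6, 4)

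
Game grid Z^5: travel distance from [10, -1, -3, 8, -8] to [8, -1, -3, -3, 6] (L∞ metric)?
14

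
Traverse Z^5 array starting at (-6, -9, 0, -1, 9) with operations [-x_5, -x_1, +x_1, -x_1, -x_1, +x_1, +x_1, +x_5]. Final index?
(-6, -9, 0, -1, 9)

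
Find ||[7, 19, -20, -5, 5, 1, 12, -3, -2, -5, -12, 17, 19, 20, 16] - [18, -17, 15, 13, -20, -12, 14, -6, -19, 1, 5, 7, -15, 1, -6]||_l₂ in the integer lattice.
80.5481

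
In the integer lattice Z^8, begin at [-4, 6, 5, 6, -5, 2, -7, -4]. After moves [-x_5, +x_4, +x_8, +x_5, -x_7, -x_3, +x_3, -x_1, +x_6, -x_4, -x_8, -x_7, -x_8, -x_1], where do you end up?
(-6, 6, 5, 6, -5, 3, -9, -5)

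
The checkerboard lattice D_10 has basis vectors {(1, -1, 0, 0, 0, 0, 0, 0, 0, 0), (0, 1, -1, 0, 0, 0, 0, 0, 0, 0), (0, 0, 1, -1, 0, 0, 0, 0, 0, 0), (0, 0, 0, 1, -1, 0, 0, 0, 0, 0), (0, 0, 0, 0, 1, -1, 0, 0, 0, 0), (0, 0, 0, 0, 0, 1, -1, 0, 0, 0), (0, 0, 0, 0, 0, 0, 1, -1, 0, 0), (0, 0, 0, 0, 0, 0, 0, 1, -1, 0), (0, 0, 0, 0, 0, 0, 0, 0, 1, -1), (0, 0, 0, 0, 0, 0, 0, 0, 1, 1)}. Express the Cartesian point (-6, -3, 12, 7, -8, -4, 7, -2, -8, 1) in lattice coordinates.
-6b₁ - 9b₂ + 3b₃ + 10b₄ + 2b₅ - 2b₆ + 5b₇ + 3b₈ - 3b₉ - 2b₁₀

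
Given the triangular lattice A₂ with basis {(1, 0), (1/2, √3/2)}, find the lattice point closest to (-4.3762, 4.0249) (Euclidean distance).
(-4.5, 4.33)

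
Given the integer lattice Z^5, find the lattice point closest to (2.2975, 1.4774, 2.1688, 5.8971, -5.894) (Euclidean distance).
(2, 1, 2, 6, -6)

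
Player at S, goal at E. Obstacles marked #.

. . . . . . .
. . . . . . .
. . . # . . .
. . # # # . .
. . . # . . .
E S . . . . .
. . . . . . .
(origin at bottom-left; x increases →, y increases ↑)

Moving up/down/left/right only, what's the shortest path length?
1
(one shortest path: (1, 1) → (0, 1))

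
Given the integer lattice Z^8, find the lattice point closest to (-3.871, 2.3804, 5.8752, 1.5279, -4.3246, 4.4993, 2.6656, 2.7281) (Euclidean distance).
(-4, 2, 6, 2, -4, 4, 3, 3)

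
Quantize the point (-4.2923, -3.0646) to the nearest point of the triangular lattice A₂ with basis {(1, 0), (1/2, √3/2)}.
(-4, -3.464)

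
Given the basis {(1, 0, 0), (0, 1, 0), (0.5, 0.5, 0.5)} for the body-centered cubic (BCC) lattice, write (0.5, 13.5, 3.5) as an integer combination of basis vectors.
-3b₁ + 10b₂ + 7b₃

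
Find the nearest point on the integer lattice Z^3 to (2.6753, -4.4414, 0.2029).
(3, -4, 0)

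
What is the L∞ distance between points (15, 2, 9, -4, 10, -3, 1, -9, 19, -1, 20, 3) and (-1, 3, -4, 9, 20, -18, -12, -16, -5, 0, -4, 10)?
24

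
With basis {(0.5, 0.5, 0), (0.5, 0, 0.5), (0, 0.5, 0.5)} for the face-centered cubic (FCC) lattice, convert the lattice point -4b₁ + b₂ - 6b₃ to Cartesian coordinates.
(-1.5, -5, -2.5)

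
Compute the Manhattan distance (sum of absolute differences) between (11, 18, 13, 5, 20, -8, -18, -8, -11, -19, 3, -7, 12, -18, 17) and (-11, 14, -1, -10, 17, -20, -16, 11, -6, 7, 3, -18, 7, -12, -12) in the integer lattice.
173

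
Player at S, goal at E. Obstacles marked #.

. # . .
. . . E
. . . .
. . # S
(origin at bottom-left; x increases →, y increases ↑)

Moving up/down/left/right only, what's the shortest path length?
2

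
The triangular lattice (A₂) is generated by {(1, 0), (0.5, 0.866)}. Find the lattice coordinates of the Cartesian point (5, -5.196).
8b₁ - 6b₂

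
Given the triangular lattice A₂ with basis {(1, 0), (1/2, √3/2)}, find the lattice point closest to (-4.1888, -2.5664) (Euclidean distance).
(-4.5, -2.598)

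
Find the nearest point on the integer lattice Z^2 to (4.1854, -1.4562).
(4, -1)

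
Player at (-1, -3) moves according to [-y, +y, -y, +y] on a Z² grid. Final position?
(-1, -3)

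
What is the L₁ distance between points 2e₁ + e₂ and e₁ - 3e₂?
5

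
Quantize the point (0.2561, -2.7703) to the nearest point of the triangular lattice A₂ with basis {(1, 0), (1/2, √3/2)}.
(0.5, -2.598)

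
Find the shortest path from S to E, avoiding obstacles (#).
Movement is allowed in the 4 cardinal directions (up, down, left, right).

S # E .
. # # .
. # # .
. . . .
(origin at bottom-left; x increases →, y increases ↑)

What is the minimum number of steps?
10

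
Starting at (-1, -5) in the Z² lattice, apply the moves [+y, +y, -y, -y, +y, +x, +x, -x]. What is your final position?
(0, -4)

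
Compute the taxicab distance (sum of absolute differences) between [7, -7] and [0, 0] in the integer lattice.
14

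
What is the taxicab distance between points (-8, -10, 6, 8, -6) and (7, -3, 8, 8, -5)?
25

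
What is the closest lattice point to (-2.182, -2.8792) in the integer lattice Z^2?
(-2, -3)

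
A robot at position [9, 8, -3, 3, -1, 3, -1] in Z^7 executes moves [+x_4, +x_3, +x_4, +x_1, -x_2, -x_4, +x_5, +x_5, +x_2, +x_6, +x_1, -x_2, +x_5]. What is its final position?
(11, 7, -2, 4, 2, 4, -1)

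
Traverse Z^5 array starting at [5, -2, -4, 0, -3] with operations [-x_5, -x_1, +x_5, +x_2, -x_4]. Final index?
(4, -1, -4, -1, -3)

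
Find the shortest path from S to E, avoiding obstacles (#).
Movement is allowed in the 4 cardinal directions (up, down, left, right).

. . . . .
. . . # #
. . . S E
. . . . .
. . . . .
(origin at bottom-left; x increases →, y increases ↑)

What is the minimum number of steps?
1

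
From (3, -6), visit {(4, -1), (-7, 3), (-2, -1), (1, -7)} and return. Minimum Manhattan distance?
42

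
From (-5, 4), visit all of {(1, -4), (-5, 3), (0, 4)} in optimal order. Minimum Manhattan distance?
16
(one optimal route: (-5, 4) → (-5, 3) → (0, 4) → (1, -4))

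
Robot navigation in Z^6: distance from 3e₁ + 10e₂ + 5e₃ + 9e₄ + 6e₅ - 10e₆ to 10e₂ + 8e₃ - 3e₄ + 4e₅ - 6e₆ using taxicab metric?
24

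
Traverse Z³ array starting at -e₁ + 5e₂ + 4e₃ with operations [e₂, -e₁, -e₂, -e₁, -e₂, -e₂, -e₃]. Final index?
(-3, 3, 3)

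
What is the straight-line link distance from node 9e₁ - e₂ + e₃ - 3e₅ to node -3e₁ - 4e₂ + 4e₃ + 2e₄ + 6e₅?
15.7162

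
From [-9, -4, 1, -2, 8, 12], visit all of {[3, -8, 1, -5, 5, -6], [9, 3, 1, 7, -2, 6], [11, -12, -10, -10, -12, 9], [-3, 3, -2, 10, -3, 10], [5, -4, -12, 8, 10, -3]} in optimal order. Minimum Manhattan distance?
210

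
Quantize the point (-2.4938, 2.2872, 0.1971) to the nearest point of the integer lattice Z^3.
(-2, 2, 0)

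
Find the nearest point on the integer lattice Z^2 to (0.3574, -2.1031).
(0, -2)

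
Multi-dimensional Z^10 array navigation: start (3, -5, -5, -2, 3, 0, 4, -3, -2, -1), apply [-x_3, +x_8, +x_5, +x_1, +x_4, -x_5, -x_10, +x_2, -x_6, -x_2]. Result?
(4, -5, -6, -1, 3, -1, 4, -2, -2, -2)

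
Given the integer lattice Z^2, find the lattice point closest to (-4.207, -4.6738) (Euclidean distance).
(-4, -5)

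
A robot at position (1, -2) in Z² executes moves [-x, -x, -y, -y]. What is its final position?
(-1, -4)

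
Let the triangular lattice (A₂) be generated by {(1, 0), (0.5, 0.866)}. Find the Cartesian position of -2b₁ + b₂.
(-1.5, 0.866)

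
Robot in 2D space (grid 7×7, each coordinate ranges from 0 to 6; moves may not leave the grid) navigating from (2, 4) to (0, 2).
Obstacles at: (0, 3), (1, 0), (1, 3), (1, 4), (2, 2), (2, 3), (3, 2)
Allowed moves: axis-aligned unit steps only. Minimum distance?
10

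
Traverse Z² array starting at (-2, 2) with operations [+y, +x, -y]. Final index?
(-1, 2)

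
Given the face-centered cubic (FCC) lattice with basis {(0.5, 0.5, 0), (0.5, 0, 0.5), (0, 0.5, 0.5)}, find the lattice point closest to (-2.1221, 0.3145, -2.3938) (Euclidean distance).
(-2, 0.5, -2.5)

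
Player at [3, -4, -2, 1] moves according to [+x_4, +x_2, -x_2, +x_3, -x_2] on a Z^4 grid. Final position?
(3, -5, -1, 2)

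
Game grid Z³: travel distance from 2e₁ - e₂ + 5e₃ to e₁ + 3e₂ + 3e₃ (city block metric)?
7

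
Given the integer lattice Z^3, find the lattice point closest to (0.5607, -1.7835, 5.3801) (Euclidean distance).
(1, -2, 5)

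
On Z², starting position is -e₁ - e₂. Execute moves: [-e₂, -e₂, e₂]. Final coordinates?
(-1, -2)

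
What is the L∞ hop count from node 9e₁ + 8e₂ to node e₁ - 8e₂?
16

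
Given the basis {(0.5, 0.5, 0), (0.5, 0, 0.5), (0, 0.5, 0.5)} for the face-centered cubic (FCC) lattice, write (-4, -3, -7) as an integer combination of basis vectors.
-8b₂ - 6b₃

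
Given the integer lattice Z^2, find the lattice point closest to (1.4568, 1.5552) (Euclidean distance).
(1, 2)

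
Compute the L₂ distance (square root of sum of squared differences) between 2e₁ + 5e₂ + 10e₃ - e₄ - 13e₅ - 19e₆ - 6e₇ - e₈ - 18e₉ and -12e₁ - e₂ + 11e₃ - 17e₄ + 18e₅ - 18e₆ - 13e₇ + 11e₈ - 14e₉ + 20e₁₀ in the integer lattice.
45.3872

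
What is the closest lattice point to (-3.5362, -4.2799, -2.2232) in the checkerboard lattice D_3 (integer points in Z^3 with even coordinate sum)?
(-4, -4, -2)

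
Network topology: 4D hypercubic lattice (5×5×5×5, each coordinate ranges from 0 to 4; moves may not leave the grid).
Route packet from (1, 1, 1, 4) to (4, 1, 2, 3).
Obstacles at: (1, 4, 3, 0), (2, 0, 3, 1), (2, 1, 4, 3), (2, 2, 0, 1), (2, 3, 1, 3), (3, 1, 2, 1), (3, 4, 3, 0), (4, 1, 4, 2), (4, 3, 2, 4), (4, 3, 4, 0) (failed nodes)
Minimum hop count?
5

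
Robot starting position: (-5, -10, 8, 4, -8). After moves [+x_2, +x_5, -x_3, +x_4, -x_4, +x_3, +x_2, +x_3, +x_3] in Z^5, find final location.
(-5, -8, 10, 4, -7)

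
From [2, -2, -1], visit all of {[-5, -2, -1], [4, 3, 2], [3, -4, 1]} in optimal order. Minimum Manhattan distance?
28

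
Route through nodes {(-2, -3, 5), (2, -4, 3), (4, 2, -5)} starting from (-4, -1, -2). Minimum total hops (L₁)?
34
(one optimal route: (-4, -1, -2) → (-2, -3, 5) → (2, -4, 3) → (4, 2, -5))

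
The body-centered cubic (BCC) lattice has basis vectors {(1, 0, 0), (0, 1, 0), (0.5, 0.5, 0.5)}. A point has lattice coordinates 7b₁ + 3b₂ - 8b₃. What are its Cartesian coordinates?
(3, -1, -4)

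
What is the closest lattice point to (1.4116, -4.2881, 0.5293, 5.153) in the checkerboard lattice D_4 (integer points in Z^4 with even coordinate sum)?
(1, -4, 0, 5)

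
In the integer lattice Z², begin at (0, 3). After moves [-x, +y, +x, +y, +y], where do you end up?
(0, 6)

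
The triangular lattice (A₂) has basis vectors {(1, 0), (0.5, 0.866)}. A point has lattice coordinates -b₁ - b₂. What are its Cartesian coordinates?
(-1.5, -0.866)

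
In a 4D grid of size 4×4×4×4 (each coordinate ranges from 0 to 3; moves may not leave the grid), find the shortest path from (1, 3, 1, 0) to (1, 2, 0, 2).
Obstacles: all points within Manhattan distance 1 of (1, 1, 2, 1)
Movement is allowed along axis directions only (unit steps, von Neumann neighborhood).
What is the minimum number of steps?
4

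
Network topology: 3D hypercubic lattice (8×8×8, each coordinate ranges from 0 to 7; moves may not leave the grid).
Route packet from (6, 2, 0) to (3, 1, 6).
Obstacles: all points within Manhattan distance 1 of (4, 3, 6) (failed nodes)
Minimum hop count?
10
(one shortest path: (6, 2, 0) → (5, 2, 0) → (4, 2, 0) → (3, 2, 0) → (3, 1, 0) → (3, 1, 1) → (3, 1, 2) → (3, 1, 3) → (3, 1, 4) → (3, 1, 5) → (3, 1, 6))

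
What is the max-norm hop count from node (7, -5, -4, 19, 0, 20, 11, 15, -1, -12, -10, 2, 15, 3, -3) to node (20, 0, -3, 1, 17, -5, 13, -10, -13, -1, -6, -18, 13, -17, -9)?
25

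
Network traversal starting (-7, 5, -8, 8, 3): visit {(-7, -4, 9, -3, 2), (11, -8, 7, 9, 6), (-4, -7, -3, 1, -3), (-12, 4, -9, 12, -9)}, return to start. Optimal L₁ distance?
182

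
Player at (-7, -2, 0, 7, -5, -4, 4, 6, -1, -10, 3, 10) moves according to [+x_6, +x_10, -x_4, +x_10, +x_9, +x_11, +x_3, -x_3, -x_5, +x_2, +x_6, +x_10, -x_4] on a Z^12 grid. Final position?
(-7, -1, 0, 5, -6, -2, 4, 6, 0, -7, 4, 10)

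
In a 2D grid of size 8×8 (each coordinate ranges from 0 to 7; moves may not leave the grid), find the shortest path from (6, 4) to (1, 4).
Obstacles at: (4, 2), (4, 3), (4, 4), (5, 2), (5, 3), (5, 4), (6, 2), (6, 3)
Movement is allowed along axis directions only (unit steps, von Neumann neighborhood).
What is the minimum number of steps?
7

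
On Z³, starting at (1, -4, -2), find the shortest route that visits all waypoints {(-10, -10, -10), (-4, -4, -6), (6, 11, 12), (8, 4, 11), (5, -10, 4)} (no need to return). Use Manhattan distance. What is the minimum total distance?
88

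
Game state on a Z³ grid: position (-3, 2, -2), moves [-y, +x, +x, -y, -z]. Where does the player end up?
(-1, 0, -3)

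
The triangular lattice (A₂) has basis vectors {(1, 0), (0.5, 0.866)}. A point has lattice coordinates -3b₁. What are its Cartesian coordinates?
(-3, 0)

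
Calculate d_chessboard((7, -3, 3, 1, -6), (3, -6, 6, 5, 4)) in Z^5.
10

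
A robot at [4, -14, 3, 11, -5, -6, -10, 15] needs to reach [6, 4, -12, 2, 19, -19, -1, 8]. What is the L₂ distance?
38.8458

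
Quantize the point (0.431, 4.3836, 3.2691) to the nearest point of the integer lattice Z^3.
(0, 4, 3)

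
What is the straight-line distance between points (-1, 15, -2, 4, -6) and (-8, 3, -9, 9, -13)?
17.7764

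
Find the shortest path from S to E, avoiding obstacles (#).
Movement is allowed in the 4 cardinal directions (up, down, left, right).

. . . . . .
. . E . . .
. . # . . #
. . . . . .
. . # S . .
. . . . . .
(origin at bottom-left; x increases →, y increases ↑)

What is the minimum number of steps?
4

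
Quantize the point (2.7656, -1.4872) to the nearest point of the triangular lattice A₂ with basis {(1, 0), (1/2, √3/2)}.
(3, -1.732)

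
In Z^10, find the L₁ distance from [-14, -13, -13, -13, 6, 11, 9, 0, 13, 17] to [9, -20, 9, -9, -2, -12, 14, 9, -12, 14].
129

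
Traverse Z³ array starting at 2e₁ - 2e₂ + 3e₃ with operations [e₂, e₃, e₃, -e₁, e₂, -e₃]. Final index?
(1, 0, 4)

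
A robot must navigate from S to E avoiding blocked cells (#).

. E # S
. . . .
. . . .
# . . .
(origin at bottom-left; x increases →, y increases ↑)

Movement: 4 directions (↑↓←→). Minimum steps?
4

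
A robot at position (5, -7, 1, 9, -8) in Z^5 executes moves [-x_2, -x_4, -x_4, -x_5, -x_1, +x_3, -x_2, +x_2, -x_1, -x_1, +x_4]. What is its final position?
(2, -8, 2, 8, -9)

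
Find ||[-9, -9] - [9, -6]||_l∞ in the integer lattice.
18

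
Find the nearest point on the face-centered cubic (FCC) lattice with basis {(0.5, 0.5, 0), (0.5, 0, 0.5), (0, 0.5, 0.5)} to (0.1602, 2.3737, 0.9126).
(0.5, 2.5, 1)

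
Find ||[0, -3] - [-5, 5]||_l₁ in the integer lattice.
13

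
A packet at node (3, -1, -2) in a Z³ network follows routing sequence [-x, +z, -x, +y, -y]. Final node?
(1, -1, -1)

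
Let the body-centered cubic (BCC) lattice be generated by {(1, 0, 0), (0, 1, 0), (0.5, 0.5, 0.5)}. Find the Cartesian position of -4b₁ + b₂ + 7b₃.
(-0.5, 4.5, 3.5)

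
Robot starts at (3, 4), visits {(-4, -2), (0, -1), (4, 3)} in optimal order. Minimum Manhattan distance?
15
(one optimal route: (3, 4) → (4, 3) → (0, -1) → (-4, -2))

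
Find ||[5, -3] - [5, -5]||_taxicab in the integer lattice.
2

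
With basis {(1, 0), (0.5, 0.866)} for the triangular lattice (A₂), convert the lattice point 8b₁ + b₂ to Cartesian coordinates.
(8.5, 0.866)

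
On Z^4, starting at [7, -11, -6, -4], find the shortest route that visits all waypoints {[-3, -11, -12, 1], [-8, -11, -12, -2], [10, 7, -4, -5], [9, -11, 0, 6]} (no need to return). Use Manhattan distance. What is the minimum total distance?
94
(one optimal route: (7, -11, -6, -4) → (-8, -11, -12, -2) → (-3, -11, -12, 1) → (9, -11, 0, 6) → (10, 7, -4, -5))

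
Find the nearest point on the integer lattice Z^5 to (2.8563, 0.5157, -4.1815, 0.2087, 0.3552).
(3, 1, -4, 0, 0)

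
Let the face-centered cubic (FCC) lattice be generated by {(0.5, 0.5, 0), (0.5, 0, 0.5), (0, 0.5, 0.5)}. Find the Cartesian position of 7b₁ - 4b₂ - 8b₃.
(1.5, -0.5, -6)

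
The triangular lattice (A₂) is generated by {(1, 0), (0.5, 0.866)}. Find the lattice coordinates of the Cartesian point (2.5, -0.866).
3b₁ - b₂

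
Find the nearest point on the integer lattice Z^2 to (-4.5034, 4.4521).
(-5, 4)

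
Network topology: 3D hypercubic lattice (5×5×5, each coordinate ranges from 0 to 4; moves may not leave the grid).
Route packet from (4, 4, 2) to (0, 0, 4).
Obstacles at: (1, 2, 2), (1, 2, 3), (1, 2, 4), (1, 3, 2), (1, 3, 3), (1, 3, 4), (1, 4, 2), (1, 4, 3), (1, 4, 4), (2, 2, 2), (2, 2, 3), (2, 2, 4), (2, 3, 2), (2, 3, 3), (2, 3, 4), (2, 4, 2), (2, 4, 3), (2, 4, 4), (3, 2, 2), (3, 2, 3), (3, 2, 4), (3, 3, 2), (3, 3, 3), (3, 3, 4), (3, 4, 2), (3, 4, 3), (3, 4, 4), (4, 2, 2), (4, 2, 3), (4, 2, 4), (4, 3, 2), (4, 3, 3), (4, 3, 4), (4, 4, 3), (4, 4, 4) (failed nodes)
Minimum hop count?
12
(one shortest path: (4, 4, 2) → (4, 4, 1) → (3, 4, 1) → (2, 4, 1) → (1, 4, 1) → (0, 4, 1) → (0, 3, 1) → (0, 2, 1) → (0, 1, 1) → (0, 0, 1) → (0, 0, 2) → (0, 0, 3) → (0, 0, 4))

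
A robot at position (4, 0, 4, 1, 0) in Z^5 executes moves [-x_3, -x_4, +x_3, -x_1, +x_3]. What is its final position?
(3, 0, 5, 0, 0)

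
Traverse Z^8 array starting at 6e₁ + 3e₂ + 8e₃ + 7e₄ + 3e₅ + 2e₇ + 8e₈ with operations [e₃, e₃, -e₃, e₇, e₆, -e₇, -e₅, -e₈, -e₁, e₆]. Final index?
(5, 3, 9, 7, 2, 2, 2, 7)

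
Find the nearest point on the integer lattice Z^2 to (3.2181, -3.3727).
(3, -3)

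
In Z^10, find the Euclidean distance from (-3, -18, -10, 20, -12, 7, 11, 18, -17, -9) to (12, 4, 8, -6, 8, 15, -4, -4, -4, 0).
55.9643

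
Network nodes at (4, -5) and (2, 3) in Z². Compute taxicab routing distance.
10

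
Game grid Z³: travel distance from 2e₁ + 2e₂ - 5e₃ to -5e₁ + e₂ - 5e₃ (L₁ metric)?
8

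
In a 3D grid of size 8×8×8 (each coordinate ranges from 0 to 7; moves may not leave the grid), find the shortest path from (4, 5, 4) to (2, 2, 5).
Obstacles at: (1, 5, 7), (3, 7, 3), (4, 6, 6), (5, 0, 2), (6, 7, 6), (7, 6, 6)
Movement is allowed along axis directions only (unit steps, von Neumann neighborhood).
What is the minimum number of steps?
6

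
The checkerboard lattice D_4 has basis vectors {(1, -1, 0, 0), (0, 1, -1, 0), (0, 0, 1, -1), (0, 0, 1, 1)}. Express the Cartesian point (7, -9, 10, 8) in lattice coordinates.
7b₁ - 2b₂ + 8b₄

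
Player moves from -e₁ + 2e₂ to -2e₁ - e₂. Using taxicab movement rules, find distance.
4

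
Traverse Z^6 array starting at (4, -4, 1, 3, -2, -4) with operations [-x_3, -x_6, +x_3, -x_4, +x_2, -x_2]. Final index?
(4, -4, 1, 2, -2, -5)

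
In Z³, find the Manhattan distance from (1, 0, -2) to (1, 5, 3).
10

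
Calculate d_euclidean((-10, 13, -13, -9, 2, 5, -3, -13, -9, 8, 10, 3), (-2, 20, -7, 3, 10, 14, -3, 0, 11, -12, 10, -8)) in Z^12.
39.0896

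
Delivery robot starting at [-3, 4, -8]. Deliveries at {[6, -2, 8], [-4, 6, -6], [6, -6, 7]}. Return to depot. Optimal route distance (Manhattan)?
76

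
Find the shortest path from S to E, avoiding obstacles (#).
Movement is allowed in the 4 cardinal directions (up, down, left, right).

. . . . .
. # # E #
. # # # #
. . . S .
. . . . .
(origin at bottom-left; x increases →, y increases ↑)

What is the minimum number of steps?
10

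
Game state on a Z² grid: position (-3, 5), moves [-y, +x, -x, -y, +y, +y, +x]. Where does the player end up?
(-2, 5)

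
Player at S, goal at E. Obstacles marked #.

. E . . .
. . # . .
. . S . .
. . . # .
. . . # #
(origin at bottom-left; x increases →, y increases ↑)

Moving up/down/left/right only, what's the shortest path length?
3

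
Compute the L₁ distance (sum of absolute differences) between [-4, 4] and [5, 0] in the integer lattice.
13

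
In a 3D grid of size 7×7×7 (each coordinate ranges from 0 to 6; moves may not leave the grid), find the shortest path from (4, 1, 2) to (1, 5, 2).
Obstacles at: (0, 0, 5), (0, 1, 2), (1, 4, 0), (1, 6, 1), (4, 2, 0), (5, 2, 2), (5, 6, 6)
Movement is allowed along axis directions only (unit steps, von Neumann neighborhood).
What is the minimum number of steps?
7
(one shortest path: (4, 1, 2) → (3, 1, 2) → (2, 1, 2) → (1, 1, 2) → (1, 2, 2) → (1, 3, 2) → (1, 4, 2) → (1, 5, 2))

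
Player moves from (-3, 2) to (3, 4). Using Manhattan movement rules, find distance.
8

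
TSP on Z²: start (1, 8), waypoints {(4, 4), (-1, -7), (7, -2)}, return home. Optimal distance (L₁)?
46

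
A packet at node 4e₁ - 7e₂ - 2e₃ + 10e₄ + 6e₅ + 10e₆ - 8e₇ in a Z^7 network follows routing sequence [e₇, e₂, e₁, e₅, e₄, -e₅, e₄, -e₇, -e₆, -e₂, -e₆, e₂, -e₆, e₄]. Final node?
(5, -6, -2, 13, 6, 7, -8)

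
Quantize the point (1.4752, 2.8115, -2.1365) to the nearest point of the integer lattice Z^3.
(1, 3, -2)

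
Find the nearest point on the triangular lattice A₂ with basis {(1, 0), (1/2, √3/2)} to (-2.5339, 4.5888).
(-2.5, 4.33)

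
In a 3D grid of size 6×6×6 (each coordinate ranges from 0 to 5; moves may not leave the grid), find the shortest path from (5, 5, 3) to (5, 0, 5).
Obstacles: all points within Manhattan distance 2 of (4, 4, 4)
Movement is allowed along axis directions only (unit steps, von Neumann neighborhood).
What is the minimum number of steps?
9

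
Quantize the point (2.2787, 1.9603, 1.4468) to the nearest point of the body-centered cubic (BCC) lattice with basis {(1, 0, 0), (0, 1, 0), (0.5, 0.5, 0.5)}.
(2.5, 1.5, 1.5)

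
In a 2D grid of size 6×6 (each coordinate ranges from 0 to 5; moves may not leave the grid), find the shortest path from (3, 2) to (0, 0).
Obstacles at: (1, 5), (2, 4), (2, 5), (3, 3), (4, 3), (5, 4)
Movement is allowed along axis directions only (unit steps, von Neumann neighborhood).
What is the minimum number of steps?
5
(one shortest path: (3, 2) → (2, 2) → (1, 2) → (0, 2) → (0, 1) → (0, 0))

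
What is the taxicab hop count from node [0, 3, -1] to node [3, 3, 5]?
9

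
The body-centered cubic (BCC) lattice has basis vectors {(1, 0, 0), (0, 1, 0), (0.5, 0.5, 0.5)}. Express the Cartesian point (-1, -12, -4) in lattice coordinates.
3b₁ - 8b₂ - 8b₃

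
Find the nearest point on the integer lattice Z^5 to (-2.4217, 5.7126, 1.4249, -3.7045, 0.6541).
(-2, 6, 1, -4, 1)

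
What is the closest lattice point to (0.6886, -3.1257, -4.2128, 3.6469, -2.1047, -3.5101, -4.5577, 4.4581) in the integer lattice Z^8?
(1, -3, -4, 4, -2, -4, -5, 4)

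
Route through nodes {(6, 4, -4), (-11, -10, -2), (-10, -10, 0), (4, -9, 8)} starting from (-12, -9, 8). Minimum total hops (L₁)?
65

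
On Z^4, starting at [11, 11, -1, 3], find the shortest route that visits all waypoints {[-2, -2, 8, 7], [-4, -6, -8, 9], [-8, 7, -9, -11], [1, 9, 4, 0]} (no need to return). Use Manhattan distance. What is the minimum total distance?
107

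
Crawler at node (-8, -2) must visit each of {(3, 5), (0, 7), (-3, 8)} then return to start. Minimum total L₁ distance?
42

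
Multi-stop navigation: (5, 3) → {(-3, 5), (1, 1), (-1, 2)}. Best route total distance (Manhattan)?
14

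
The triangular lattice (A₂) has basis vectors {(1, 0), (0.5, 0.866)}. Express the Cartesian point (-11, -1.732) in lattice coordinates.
-10b₁ - 2b₂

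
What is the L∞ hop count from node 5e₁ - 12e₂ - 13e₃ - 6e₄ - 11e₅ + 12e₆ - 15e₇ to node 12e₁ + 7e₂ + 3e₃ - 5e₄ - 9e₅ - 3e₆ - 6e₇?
19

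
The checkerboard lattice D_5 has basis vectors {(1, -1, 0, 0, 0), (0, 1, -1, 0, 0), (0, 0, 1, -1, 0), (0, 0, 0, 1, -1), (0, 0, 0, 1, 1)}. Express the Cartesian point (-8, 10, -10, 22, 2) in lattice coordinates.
-8b₁ + 2b₂ - 8b₃ + 6b₄ + 8b₅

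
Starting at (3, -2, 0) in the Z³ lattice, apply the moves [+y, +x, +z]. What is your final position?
(4, -1, 1)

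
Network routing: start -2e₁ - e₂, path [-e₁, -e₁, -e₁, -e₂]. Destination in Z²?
(-5, -2)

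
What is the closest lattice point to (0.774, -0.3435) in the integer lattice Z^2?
(1, 0)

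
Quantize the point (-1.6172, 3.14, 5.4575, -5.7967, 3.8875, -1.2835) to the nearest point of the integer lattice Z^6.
(-2, 3, 5, -6, 4, -1)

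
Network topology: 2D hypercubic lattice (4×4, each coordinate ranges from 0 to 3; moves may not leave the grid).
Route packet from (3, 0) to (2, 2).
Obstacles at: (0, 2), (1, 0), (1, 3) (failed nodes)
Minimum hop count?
3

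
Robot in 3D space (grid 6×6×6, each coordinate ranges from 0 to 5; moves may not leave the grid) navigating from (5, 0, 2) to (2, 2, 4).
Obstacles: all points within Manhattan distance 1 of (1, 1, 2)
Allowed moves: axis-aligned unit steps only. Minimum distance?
7
(one shortest path: (5, 0, 2) → (4, 0, 2) → (3, 0, 2) → (2, 0, 2) → (2, 0, 3) → (2, 1, 3) → (2, 2, 3) → (2, 2, 4))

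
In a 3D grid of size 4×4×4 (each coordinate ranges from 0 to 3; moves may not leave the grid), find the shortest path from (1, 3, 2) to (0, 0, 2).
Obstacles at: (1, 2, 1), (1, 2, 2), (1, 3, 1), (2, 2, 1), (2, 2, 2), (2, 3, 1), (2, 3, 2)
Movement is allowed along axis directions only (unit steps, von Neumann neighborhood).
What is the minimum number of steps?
4
(one shortest path: (1, 3, 2) → (0, 3, 2) → (0, 2, 2) → (0, 1, 2) → (0, 0, 2))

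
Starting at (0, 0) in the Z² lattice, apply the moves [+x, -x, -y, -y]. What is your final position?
(0, -2)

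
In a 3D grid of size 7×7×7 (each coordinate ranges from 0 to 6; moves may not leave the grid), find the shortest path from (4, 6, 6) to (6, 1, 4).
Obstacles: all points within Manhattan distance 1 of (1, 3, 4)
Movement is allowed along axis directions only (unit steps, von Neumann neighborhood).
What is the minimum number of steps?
9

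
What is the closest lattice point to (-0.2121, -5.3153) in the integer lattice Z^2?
(0, -5)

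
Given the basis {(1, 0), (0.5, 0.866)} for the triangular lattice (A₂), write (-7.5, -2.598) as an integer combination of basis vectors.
-6b₁ - 3b₂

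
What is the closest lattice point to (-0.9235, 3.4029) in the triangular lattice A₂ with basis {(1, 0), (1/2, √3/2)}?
(-1, 3.464)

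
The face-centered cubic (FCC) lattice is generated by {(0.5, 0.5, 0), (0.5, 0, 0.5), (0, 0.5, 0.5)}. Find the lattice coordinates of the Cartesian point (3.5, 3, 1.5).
5b₁ + 2b₂ + b₃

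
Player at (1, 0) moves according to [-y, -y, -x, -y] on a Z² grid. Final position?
(0, -3)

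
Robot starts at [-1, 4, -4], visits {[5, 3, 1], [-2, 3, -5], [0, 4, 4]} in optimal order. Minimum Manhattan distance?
24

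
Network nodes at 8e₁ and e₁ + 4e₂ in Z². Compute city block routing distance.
11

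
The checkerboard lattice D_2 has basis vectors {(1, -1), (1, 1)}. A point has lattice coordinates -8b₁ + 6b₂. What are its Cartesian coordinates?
(-2, 14)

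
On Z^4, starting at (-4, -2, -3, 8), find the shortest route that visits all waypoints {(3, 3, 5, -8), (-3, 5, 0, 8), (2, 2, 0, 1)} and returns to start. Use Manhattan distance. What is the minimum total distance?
76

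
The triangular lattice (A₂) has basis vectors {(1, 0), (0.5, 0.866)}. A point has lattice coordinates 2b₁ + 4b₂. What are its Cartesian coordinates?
(4, 3.464)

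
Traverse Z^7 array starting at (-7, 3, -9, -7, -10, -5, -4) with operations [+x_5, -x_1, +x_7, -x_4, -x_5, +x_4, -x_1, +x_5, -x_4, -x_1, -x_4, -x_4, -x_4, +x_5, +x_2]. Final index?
(-10, 4, -9, -11, -8, -5, -3)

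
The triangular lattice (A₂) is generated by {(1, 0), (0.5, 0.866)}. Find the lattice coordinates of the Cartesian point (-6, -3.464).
-4b₁ - 4b₂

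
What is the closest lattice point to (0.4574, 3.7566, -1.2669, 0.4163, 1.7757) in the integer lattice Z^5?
(0, 4, -1, 0, 2)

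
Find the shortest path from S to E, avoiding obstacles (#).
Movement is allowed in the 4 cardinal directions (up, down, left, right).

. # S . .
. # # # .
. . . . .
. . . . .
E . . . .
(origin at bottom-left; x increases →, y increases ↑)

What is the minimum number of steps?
10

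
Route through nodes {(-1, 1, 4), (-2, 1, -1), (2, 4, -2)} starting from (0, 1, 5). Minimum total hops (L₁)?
16
(one optimal route: (0, 1, 5) → (-1, 1, 4) → (-2, 1, -1) → (2, 4, -2))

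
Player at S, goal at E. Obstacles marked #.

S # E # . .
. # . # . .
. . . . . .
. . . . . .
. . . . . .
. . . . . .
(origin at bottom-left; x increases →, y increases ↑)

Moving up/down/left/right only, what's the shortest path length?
6
(one shortest path: (0, 5) → (0, 4) → (0, 3) → (1, 3) → (2, 3) → (2, 4) → (2, 5))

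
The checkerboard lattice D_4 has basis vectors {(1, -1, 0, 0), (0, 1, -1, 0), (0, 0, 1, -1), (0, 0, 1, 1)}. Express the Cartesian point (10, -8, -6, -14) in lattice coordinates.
10b₁ + 2b₂ + 5b₃ - 9b₄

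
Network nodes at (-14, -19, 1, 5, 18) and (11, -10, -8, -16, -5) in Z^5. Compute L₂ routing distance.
41.9166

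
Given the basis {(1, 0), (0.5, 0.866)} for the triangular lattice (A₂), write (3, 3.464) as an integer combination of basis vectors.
b₁ + 4b₂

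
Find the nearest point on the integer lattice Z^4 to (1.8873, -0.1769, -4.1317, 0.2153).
(2, 0, -4, 0)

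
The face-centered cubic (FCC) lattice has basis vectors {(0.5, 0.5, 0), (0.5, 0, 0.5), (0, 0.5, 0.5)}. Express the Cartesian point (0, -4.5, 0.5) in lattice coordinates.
-5b₁ + 5b₂ - 4b₃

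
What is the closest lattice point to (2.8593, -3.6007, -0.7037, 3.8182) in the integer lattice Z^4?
(3, -4, -1, 4)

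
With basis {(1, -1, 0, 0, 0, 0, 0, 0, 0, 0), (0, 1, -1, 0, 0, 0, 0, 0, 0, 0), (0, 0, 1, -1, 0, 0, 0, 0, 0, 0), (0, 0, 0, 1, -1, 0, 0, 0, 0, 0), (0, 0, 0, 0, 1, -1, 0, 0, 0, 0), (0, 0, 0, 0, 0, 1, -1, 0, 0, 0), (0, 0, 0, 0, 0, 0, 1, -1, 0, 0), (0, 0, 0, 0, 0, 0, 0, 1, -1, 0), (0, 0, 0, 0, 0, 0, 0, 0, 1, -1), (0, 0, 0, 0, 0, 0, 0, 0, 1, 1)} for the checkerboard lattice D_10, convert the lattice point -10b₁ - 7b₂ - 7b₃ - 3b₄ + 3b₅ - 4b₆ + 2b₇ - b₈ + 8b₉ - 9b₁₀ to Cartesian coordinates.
(-10, 3, 0, 4, 6, -7, 6, -3, 0, -17)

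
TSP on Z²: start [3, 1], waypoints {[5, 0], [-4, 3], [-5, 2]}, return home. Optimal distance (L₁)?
26
(one optimal route: (3, 1) → (5, 0) → (-4, 3) → (-5, 2) → (3, 1))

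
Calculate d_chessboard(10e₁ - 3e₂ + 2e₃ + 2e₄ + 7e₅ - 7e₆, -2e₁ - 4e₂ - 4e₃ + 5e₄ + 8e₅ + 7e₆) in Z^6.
14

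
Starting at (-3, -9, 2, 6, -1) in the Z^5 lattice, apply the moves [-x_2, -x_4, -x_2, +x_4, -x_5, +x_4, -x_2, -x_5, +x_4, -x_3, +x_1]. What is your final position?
(-2, -12, 1, 8, -3)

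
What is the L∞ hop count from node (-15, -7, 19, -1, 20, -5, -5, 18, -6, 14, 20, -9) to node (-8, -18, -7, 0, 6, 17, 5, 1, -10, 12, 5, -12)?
26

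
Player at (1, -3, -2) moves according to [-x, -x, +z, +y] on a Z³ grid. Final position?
(-1, -2, -1)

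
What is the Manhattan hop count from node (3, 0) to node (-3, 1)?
7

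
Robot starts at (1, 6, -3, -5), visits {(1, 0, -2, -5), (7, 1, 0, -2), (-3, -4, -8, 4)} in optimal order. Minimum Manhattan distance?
48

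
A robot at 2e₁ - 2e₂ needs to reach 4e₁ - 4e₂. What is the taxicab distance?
4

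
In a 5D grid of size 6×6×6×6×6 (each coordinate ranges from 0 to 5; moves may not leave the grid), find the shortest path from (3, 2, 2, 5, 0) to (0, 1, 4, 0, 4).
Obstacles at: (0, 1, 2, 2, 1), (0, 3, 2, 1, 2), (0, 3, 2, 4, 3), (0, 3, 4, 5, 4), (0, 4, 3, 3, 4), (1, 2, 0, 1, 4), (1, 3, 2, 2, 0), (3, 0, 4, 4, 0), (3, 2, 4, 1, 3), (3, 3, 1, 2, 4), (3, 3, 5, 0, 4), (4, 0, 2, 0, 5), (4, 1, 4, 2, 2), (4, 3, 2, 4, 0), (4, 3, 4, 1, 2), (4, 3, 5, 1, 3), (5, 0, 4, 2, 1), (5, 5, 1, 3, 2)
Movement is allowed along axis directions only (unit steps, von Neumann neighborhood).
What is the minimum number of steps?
15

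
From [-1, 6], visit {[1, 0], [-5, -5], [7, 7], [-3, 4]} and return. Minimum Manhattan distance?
48
(one optimal route: (-1, 6) → (7, 7) → (1, 0) → (-5, -5) → (-3, 4) → (-1, 6))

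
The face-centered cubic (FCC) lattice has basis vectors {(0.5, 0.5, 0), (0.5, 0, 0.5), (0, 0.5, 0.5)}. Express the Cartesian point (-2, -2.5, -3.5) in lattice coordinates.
-b₁ - 3b₂ - 4b₃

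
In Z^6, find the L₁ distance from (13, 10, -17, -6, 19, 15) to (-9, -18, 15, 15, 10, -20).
147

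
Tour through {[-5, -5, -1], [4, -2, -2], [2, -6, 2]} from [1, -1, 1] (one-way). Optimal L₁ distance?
28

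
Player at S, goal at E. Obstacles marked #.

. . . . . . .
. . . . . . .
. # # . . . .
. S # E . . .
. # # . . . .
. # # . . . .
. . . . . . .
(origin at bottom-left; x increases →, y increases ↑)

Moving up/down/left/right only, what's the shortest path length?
8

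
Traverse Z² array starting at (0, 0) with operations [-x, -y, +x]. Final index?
(0, -1)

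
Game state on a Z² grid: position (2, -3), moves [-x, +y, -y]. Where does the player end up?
(1, -3)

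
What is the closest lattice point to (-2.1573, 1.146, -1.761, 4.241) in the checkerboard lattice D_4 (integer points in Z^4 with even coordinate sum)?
(-2, 1, -2, 5)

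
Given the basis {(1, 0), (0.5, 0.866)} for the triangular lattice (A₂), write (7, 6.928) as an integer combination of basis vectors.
3b₁ + 8b₂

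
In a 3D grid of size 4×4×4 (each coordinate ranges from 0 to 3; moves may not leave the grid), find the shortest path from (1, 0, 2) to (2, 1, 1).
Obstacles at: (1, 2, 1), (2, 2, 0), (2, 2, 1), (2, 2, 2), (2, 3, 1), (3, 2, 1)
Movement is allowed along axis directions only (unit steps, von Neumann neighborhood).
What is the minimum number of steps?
3
(one shortest path: (1, 0, 2) → (2, 0, 2) → (2, 1, 2) → (2, 1, 1))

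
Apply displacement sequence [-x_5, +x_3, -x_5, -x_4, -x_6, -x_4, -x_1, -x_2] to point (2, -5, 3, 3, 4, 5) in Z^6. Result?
(1, -6, 4, 1, 2, 4)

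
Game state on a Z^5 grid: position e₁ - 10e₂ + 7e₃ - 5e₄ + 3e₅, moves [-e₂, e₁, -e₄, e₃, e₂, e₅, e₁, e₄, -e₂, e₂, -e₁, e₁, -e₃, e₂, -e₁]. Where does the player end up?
(2, -9, 7, -5, 4)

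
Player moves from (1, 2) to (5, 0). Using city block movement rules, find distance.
6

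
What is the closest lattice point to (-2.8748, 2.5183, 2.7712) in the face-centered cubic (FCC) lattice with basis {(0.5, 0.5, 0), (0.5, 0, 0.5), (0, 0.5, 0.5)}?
(-3, 2.5, 2.5)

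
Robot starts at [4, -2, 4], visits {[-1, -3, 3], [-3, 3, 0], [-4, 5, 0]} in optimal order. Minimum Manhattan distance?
21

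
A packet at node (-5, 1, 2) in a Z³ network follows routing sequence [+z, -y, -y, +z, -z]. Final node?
(-5, -1, 3)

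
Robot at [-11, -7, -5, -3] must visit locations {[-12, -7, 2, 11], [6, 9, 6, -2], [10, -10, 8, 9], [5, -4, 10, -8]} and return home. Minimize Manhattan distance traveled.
154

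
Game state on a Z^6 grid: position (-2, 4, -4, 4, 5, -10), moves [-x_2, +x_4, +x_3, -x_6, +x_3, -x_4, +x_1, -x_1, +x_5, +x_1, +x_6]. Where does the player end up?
(-1, 3, -2, 4, 6, -10)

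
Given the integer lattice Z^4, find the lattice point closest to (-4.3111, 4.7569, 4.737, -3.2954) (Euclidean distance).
(-4, 5, 5, -3)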